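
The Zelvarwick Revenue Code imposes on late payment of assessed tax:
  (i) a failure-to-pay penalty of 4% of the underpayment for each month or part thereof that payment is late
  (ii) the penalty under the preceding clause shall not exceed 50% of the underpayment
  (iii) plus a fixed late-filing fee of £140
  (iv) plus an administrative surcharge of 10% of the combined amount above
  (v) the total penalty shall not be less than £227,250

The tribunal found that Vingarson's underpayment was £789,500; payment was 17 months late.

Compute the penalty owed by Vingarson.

£434,379

Accrued rate: 4% × 17 = 68%, capped at 50% → 50%
Failure-to-pay penalty: 50% of £789,500 = £394,750
Penalty before surcharge: £394,750 + £140 = £394,890
Administrative surcharge: 10% of £394,890 = £39,489
Total penalty: £394,890 + £39,489 = £434,379
Minimum £227,250: £434,379 meets the minimum, no increase.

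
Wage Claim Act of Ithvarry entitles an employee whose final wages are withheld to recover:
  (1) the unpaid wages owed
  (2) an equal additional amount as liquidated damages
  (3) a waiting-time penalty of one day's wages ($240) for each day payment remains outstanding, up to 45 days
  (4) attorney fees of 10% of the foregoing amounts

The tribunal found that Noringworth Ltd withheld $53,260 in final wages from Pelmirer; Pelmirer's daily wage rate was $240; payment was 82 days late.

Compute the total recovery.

Liquidated damages (equal amount): $53,260
Penalty days: min(82, 45) = 45
Waiting-time penalty: 45 × $240 = $10,800
Subtotal: $53,260 + $53,260 + $10,800 = $117,320
Attorney fees: 10% of $117,320 = $11,732
Total award: $117,320 + $11,732 = $129,052

$129,052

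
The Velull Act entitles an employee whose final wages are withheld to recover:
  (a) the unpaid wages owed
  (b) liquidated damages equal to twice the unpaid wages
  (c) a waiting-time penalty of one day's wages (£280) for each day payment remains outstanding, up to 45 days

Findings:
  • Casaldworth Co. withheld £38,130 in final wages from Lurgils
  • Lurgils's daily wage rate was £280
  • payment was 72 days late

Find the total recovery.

£126,990

Doubled: 2 × £38,130 = £76,260
Penalty days: min(72, 45) = 45
Waiting-time penalty: 45 × £280 = £12,600
Total award: £38,130 + £76,260 + £12,600 = £126,990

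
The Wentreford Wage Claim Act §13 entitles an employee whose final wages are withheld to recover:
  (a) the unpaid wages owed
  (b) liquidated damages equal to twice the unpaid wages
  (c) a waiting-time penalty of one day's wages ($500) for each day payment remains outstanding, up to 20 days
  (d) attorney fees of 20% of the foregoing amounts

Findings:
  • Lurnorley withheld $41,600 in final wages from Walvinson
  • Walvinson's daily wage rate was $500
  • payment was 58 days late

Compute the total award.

Total award: $161,760

Doubled: 2 × $41,600 = $83,200
Penalty days: min(58, 20) = 20
Waiting-time penalty: 20 × $500 = $10,000
Subtotal: $41,600 + $83,200 + $10,000 = $134,800
Attorney fees: 20% of $134,800 = $26,960
Total award: $134,800 + $26,960 = $161,760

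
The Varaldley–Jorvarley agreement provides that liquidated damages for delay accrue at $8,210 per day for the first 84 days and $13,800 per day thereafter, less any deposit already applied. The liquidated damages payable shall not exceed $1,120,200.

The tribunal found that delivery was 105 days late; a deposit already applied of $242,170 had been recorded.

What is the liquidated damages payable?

$737,270

First 84 days: 84 × $8,210 = $689,640
Remaining days: (105 − 84) × $13,800 = $289,800
Accrued per-day damages: $689,640 + $289,800 = $979,440
Less deposit already applied: $979,440 − $242,170 = $737,270
Cap at $1,120,200: $737,270 is within the cap, no reduction.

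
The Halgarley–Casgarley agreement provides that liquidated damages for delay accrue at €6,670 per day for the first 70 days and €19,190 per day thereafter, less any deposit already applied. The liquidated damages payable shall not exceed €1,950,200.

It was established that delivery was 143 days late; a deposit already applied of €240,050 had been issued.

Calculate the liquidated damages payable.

First 70 days: 70 × €6,670 = €466,900
Remaining days: (143 − 70) × €19,190 = €1,400,870
Accrued per-day damages: €466,900 + €1,400,870 = €1,867,770
Less deposit already applied: €1,867,770 − €240,050 = €1,627,720
Cap at €1,950,200: €1,627,720 is within the cap, no reduction.

Liquidated damages: €1,627,720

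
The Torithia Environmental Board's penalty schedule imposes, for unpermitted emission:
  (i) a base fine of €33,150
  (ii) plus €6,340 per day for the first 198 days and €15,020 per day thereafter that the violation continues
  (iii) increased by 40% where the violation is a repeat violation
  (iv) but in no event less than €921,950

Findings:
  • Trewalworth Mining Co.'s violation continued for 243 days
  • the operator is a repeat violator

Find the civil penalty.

First 198 days: 198 × €6,340 = €1,255,320
Remaining days: (243 − 198) × €15,020 = €675,900
Per-day component: €1,255,320 + €675,900 = €1,931,220
Base plus per-day: €33,150 + €1,931,220 = €1,964,370
Enhancement: 40% of €1,964,370 = €785,748
Enhanced fine: €1,964,370 + €785,748 = €2,750,118
Minimum €921,950: €2,750,118 meets the minimum, no increase.

€2,750,118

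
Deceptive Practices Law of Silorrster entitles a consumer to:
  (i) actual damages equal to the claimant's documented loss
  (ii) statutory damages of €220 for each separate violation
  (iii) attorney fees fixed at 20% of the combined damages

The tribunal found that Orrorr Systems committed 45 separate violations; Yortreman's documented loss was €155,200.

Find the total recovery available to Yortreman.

€198,120

Statutory damages: 45 × €220 = €9,900
Combined damages: €155,200 + €9,900 = €165,100
Attorney fees: 20% of €165,100 = €33,020
Total recovery: €165,100 + €33,020 = €198,120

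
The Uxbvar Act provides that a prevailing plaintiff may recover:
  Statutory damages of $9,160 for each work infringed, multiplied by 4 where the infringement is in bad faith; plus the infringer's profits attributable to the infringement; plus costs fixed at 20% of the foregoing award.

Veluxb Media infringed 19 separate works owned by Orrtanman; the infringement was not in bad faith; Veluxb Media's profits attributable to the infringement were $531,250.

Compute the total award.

$846,348

Statutory damages: 19 × $9,160 = $174,040
Infringement not in bad faith: no ×4 enhancement.
Combined award: $174,040 + $531,250 = $705,290
Costs: 20% of $705,290 = $141,058
Award plus costs: $705,290 + $141,058 = $846,348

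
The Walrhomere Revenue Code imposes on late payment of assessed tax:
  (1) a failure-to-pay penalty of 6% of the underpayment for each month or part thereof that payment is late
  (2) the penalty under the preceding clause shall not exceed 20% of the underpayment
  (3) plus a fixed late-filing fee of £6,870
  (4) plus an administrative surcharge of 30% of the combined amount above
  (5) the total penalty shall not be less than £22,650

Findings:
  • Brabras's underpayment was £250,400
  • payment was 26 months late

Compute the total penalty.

Accrued rate: 6% × 26 = 156%, capped at 20% → 20%
Failure-to-pay penalty: 20% of £250,400 = £50,080
Penalty before surcharge: £50,080 + £6,870 = £56,950
Administrative surcharge: 30% of £56,950 = £17,085
Total penalty: £56,950 + £17,085 = £74,035
Minimum £22,650: £74,035 meets the minimum, no increase.

£74,035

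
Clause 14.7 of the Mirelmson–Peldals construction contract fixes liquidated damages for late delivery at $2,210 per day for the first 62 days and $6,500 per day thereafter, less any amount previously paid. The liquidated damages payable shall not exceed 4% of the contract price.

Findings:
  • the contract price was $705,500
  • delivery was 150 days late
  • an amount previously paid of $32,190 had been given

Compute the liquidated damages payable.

First 62 days: 62 × $2,210 = $137,020
Remaining days: (150 − 62) × $6,500 = $572,000
Accrued per-day damages: $137,020 + $572,000 = $709,020
Less amount previously paid: $709,020 − $32,190 = $676,830
Cap: 4% of $705,500 = $28,220
Cap at $28,220: $676,830 exceeds the cap → $28,220

Liquidated damages: $28,220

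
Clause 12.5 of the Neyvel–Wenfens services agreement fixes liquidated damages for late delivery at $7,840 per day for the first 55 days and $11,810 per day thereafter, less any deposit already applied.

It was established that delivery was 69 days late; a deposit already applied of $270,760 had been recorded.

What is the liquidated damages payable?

First 55 days: 55 × $7,840 = $431,200
Remaining days: (69 − 55) × $11,810 = $165,340
Accrued per-day damages: $431,200 + $165,340 = $596,540
Less deposit already applied: $596,540 − $270,760 = $325,780

$325,780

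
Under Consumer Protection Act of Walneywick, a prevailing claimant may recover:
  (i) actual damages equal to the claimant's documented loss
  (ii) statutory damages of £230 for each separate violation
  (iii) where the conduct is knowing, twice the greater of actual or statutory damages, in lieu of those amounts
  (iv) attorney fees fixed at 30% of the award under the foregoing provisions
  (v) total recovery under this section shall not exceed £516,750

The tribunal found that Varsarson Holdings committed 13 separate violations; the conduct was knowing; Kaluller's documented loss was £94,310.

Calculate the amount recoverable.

£245,206

Statutory damages: 13 × £230 = £2,990
Greater of actual damages (£94,310) or statutory damages (£2,990): £94,310
Doubled: 2 × £94,310 = £188,620
Attorney fees: 30% of £188,620 = £56,586
Total before cap: £188,620 + £56,586 = £245,206
Cap at £516,750: £245,206 is within the cap, no reduction.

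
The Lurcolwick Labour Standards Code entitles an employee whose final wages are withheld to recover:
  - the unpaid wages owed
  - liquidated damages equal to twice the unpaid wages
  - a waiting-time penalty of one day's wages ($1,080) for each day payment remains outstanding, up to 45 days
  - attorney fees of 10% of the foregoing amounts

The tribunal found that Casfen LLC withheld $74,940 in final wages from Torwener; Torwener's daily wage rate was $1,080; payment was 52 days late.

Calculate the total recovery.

$300,762

Doubled: 2 × $74,940 = $149,880
Penalty days: min(52, 45) = 45
Waiting-time penalty: 45 × $1,080 = $48,600
Subtotal: $74,940 + $149,880 + $48,600 = $273,420
Attorney fees: 10% of $273,420 = $27,342
Total award: $273,420 + $27,342 = $300,762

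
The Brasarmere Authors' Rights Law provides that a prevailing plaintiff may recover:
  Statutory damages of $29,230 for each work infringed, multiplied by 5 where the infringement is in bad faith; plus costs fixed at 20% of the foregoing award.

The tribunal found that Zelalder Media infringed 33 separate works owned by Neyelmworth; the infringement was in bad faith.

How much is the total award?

Statutory damages: 33 × $29,230 = $964,590
Multiplied by 5: 5 × $964,590 = $4,822,950
Costs: 20% of $4,822,950 = $964,590
Award plus costs: $4,822,950 + $964,590 = $5,787,540

$5,787,540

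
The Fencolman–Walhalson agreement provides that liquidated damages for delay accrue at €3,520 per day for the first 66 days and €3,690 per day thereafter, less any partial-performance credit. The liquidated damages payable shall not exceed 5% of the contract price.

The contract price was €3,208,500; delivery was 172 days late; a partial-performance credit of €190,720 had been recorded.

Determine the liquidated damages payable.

€160,425

First 66 days: 66 × €3,520 = €232,320
Remaining days: (172 − 66) × €3,690 = €391,140
Accrued per-day damages: €232,320 + €391,140 = €623,460
Less partial-performance credit: €623,460 − €190,720 = €432,740
Cap: 5% of €3,208,500 = €160,425
Cap at €160,425: €432,740 exceeds the cap → €160,425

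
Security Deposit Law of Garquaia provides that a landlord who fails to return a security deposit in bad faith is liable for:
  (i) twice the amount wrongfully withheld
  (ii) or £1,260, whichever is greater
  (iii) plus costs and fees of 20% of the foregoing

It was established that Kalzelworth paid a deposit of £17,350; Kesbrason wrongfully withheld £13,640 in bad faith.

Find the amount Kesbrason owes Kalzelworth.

Doubled: 2 × £13,640 = £27,280
Minimum £1,260: £27,280 meets the minimum, no increase.
Costs and fees: 20% of £27,280 = £5,456
Total recovery: £27,280 + £5,456 = £32,736

Recovery: £32,736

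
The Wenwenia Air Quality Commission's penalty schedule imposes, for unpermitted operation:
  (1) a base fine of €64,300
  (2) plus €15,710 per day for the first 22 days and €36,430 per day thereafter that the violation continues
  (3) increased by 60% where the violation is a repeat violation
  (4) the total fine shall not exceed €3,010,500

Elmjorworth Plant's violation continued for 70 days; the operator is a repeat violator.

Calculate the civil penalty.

€3,010,500

First 22 days: 22 × €15,710 = €345,620
Remaining days: (70 − 22) × €36,430 = €1,748,640
Per-day component: €345,620 + €1,748,640 = €2,094,260
Base plus per-day: €64,300 + €2,094,260 = €2,158,560
Enhancement: 60% of €2,158,560 = €1,295,136
Enhanced fine: €2,158,560 + €1,295,136 = €3,453,696
Cap at €3,010,500: €3,453,696 exceeds the cap → €3,010,500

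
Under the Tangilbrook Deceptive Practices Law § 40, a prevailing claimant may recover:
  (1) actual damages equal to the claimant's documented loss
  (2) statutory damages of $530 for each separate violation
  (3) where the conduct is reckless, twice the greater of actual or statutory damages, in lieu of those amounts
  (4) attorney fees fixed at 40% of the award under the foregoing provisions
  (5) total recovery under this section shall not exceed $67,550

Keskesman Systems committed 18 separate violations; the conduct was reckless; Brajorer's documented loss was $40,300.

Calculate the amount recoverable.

$67,550

Statutory damages: 18 × $530 = $9,540
Greater of actual damages ($40,300) or statutory damages ($9,540): $40,300
Doubled: 2 × $40,300 = $80,600
Attorney fees: 40% of $80,600 = $32,240
Total before cap: $80,600 + $32,240 = $112,840
Cap at $67,550: $112,840 exceeds the cap → $67,550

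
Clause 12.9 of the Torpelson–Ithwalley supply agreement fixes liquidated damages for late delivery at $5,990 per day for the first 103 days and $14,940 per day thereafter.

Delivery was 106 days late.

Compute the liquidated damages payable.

First 103 days: 103 × $5,990 = $616,970
Remaining days: (106 − 103) × $14,940 = $44,820
Accrued per-day damages: $616,970 + $44,820 = $661,790

$661,790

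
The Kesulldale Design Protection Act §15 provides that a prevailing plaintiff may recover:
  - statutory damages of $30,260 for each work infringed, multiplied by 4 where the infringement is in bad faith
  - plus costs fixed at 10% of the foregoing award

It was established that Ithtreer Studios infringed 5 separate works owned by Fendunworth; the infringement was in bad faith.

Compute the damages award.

Statutory damages: 5 × $30,260 = $151,300
Multiplied by 4: 4 × $151,300 = $605,200
Costs: 10% of $605,200 = $60,520
Award plus costs: $605,200 + $60,520 = $665,720

Award: $665,720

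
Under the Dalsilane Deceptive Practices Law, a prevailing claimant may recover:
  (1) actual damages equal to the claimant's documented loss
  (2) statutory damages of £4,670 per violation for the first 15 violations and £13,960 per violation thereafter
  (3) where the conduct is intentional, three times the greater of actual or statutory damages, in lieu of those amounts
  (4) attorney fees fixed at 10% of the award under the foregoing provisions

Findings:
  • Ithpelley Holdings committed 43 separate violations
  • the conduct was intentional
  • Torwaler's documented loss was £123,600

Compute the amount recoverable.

£1,521,069

First 15 violations: 15 × £4,670 = £70,050
Remaining violations: (43 − 15) × £13,960 = £390,880
Statutory damages: £70,050 + £390,880 = £460,930
Greater of actual damages (£123,600) or statutory damages (£460,930): £460,930
Trebled: 3 × £460,930 = £1,382,790
Attorney fees: 10% of £1,382,790 = £138,279
Total recovery: £1,382,790 + £138,279 = £1,521,069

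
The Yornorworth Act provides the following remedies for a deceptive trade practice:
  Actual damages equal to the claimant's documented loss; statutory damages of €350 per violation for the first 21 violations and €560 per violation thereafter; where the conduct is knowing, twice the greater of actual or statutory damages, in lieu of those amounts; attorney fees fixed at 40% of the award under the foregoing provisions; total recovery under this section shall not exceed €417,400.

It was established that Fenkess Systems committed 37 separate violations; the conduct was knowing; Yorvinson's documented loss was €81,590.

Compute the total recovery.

Total recovery: €228,452

First 21 violations: 21 × €350 = €7,350
Remaining violations: (37 − 21) × €560 = €8,960
Statutory damages: €7,350 + €8,960 = €16,310
Greater of actual damages (€81,590) or statutory damages (€16,310): €81,590
Doubled: 2 × €81,590 = €163,180
Attorney fees: 40% of €163,180 = €65,272
Total before cap: €163,180 + €65,272 = €228,452
Cap at €417,400: €228,452 is within the cap, no reduction.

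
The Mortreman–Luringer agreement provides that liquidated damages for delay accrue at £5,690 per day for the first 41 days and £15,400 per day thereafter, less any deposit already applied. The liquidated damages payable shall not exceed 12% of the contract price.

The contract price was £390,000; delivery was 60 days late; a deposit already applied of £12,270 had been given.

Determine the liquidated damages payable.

First 41 days: 41 × £5,690 = £233,290
Remaining days: (60 − 41) × £15,400 = £292,600
Accrued per-day damages: £233,290 + £292,600 = £525,890
Less deposit already applied: £525,890 − £12,270 = £513,620
Cap: 12% of £390,000 = £46,800
Cap at £46,800: £513,620 exceeds the cap → £46,800

£46,800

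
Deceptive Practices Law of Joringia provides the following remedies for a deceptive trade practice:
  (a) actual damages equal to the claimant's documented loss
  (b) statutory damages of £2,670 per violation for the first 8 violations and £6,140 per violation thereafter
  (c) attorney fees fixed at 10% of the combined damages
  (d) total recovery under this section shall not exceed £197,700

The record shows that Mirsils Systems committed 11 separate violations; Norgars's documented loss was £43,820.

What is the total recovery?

Total recovery: £91,960

First 8 violations: 8 × £2,670 = £21,360
Remaining violations: (11 − 8) × £6,140 = £18,420
Statutory damages: £21,360 + £18,420 = £39,780
Combined damages: £43,820 + £39,780 = £83,600
Attorney fees: 10% of £83,600 = £8,360
Total before cap: £83,600 + £8,360 = £91,960
Cap at £197,700: £91,960 is within the cap, no reduction.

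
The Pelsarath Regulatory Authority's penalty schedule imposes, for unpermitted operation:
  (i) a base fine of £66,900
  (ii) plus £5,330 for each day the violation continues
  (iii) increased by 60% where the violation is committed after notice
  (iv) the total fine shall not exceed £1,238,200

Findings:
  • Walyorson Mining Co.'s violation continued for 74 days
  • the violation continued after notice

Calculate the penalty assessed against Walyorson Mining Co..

Per-day component: 74 × £5,330 = £394,420
Base plus per-day: £66,900 + £394,420 = £461,320
Enhancement: 60% of £461,320 = £276,792
Enhanced fine: £461,320 + £276,792 = £738,112
Cap at £1,238,200: £738,112 is within the cap, no reduction.

£738,112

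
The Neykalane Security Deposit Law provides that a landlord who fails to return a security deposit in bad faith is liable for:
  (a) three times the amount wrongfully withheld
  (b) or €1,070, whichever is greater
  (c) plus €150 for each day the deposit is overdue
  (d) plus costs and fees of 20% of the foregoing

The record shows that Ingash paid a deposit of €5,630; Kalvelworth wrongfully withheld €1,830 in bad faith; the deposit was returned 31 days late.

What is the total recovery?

€12,168

Trebled: 3 × €1,830 = €5,490
Minimum €1,070: €5,490 meets the minimum, no increase.
Late-return penalty: 31 × €150 = €4,650
Damages plus late penalty: €5,490 + €4,650 = €10,140
Costs and fees: 20% of €10,140 = €2,028
Total recovery: €10,140 + €2,028 = €12,168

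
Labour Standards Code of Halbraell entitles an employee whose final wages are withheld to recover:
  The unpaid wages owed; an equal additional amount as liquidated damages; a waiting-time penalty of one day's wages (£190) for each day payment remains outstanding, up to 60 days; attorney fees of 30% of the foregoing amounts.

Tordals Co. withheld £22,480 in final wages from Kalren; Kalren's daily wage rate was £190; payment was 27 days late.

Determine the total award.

£65,117

Liquidated damages (equal amount): £22,480
Penalty days: min(27, 60) = 27
Waiting-time penalty: 27 × £190 = £5,130
Subtotal: £22,480 + £22,480 + £5,130 = £50,090
Attorney fees: 30% of £50,090 = £15,027
Total award: £50,090 + £15,027 = £65,117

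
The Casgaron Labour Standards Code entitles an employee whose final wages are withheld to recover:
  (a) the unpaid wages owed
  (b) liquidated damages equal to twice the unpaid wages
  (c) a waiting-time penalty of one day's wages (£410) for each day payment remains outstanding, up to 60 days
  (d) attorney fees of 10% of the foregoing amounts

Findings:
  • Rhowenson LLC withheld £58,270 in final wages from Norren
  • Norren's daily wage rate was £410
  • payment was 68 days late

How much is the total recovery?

Total award: £219,351

Doubled: 2 × £58,270 = £116,540
Penalty days: min(68, 60) = 60
Waiting-time penalty: 60 × £410 = £24,600
Subtotal: £58,270 + £116,540 + £24,600 = £199,410
Attorney fees: 10% of £199,410 = £19,941
Total award: £199,410 + £19,941 = £219,351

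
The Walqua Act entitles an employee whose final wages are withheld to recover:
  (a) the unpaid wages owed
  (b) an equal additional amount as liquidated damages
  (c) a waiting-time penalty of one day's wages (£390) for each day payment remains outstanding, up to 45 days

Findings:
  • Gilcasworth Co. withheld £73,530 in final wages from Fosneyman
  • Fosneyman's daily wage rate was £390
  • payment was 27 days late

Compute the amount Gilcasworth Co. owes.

Liquidated damages (equal amount): £73,530
Penalty days: min(27, 45) = 27
Waiting-time penalty: 27 × £390 = £10,530
Total award: £73,530 + £73,530 + £10,530 = £157,590

£157,590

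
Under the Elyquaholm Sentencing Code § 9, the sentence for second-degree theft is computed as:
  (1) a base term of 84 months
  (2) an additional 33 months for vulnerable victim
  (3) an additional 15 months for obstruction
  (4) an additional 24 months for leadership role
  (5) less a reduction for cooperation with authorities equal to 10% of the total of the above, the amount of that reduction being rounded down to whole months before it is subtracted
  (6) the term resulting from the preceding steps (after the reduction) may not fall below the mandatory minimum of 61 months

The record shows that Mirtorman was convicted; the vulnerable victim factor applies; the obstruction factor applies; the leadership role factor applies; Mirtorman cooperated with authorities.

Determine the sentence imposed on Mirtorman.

Vulnerable victim enhancement: +33 months
Obstruction enhancement: +15 months
Leadership role enhancement: +24 months
Adjusted term: 84 months + 33 months + 15 months + 24 months = 156 months
Cooperation with authorities reduction: 10% of 156 months = 15 months (rounded down)
After reduction: 156 − 15 = 141 months
Minimum 61 months: 141 months meets the minimum, no increase.

141 months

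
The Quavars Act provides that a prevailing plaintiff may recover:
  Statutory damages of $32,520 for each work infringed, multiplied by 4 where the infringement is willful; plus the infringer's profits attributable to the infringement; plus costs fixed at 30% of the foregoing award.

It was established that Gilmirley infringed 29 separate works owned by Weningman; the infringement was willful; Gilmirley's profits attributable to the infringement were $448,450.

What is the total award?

Statutory damages: 29 × $32,520 = $943,080
Multiplied by 4: 4 × $943,080 = $3,772,320
Combined award: $3,772,320 + $448,450 = $4,220,770
Costs: 30% of $4,220,770 = $1,266,231
Award plus costs: $4,220,770 + $1,266,231 = $5,487,001

Award: $5,487,001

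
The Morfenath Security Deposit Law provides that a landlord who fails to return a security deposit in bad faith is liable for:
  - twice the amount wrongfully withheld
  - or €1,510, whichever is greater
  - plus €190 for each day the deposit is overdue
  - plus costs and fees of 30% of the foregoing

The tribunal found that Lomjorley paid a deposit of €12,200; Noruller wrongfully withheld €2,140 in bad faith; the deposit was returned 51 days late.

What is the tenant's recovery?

€18,161

Doubled: 2 × €2,140 = €4,280
Minimum €1,510: €4,280 meets the minimum, no increase.
Late-return penalty: 51 × €190 = €9,690
Damages plus late penalty: €4,280 + €9,690 = €13,970
Costs and fees: 30% of €13,970 = €4,191
Total recovery: €13,970 + €4,191 = €18,161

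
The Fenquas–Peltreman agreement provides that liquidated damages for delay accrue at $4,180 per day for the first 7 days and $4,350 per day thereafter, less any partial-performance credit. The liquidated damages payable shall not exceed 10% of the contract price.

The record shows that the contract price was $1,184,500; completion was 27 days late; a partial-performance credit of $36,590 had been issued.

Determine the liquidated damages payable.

$79,670

First 7 days: 7 × $4,180 = $29,260
Remaining days: (27 − 7) × $4,350 = $87,000
Accrued per-day damages: $29,260 + $87,000 = $116,260
Less partial-performance credit: $116,260 − $36,590 = $79,670
Cap: 10% of $1,184,500 = $118,450
Cap at $118,450: $79,670 is within the cap, no reduction.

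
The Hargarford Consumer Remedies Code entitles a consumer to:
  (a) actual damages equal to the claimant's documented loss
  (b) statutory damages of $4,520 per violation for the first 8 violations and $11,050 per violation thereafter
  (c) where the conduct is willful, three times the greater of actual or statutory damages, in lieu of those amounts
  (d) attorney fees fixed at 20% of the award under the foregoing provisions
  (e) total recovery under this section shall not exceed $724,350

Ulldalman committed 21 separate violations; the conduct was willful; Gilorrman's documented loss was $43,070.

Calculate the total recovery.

Total recovery: $647,316

First 8 violations: 8 × $4,520 = $36,160
Remaining violations: (21 − 8) × $11,050 = $143,650
Statutory damages: $36,160 + $143,650 = $179,810
Greater of actual damages ($43,070) or statutory damages ($179,810): $179,810
Trebled: 3 × $179,810 = $539,430
Attorney fees: 20% of $539,430 = $107,886
Total before cap: $539,430 + $107,886 = $647,316
Cap at $724,350: $647,316 is within the cap, no reduction.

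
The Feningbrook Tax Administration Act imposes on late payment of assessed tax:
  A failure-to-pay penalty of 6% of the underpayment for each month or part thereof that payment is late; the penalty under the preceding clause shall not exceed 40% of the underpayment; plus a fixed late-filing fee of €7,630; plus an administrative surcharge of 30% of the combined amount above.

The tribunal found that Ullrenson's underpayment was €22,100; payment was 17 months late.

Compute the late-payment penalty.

Penalty: €21,411

Accrued rate: 6% × 17 = 102%, capped at 40% → 40%
Failure-to-pay penalty: 40% of €22,100 = €8,840
Penalty before surcharge: €8,840 + €7,630 = €16,470
Administrative surcharge: 30% of €16,470 = €4,941
Total penalty: €16,470 + €4,941 = €21,411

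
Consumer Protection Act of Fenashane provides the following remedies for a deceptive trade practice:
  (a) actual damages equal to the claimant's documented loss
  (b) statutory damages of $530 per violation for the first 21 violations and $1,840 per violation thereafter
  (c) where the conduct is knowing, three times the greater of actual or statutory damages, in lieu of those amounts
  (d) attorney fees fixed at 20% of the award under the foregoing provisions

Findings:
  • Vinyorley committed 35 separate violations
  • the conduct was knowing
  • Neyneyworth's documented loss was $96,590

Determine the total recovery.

$347,724

First 21 violations: 21 × $530 = $11,130
Remaining violations: (35 − 21) × $1,840 = $25,760
Statutory damages: $11,130 + $25,760 = $36,890
Greater of actual damages ($96,590) or statutory damages ($36,890): $96,590
Trebled: 3 × $96,590 = $289,770
Attorney fees: 20% of $289,770 = $57,954
Total recovery: $289,770 + $57,954 = $347,724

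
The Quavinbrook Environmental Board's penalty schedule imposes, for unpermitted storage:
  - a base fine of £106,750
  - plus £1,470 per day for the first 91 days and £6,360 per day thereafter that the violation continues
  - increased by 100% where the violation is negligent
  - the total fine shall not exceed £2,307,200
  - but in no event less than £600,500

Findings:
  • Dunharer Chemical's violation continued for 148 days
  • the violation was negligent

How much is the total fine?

£1,206,080

First 91 days: 91 × £1,470 = £133,770
Remaining days: (148 − 91) × £6,360 = £362,520
Per-day component: £133,770 + £362,520 = £496,290
Base plus per-day: £106,750 + £496,290 = £603,040
Enhancement: 100% of £603,040 = £603,040
Enhanced fine: £603,040 + £603,040 = £1,206,080
Cap at £2,307,200: £1,206,080 is within the cap, no reduction.
Minimum £600,500: £1,206,080 meets the minimum, no increase.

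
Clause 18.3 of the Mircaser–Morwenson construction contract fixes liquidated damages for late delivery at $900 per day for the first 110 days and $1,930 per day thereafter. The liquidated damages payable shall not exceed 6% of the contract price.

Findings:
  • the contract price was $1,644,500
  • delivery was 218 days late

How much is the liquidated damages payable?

First 110 days: 110 × $900 = $99,000
Remaining days: (218 − 110) × $1,930 = $208,440
Accrued per-day damages: $99,000 + $208,440 = $307,440
Cap: 6% of $1,644,500 = $98,670
Cap at $98,670: $307,440 exceeds the cap → $98,670

$98,670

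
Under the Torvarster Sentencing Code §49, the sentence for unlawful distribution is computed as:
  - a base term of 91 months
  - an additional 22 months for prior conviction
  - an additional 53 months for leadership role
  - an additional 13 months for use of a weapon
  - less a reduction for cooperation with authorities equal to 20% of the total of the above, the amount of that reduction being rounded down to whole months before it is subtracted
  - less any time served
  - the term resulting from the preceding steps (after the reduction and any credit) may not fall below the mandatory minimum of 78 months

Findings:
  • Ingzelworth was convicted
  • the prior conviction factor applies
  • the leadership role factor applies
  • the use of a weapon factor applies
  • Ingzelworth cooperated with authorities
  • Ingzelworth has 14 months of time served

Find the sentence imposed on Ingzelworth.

130 months

Prior conviction enhancement: +22 months
Leadership role enhancement: +53 months
Use of a weapon enhancement: +13 months
Adjusted term: 91 months + 22 months + 53 months + 13 months = 179 months
Cooperation with authorities reduction: 20% of 179 months = 35 months (rounded down)
After reduction: 179 − 35 = 144 months
Less time served: 144 months − 14 months = 130 months
Minimum 78 months: 130 months meets the minimum, no increase.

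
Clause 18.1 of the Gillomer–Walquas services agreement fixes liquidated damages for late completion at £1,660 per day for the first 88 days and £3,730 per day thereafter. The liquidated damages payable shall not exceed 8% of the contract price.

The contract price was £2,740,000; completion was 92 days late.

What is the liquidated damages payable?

£161,000

First 88 days: 88 × £1,660 = £146,080
Remaining days: (92 − 88) × £3,730 = £14,920
Accrued per-day damages: £146,080 + £14,920 = £161,000
Cap: 8% of £2,740,000 = £219,200
Cap at £219,200: £161,000 is within the cap, no reduction.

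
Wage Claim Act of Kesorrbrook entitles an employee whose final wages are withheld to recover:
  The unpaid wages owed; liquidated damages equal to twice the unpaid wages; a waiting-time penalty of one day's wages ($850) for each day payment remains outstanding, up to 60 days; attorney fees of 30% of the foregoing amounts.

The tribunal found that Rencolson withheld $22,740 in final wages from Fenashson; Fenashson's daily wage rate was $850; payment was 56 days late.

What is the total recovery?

Doubled: 2 × $22,740 = $45,480
Penalty days: min(56, 60) = 56
Waiting-time penalty: 56 × $850 = $47,600
Subtotal: $22,740 + $45,480 + $47,600 = $115,820
Attorney fees: 30% of $115,820 = $34,746
Total award: $115,820 + $34,746 = $150,566

$150,566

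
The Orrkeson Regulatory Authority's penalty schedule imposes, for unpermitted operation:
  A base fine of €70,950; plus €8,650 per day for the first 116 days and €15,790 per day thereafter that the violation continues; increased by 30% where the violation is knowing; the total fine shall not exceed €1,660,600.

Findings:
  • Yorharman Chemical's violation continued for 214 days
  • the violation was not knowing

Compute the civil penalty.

Civil penalty: €1,660,600

First 116 days: 116 × €8,650 = €1,003,400
Remaining days: (214 − 116) × €15,790 = €1,547,420
Per-day component: €1,003,400 + €1,547,420 = €2,550,820
Base plus per-day: €70,950 + €2,550,820 = €2,621,770
The violation was not knowing: no 30% increase.
Cap at €1,660,600: €2,621,770 exceeds the cap → €1,660,600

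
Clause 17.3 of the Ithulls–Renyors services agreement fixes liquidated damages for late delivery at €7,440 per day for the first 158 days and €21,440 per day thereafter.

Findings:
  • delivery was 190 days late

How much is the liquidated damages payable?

First 158 days: 158 × €7,440 = €1,175,520
Remaining days: (190 − 158) × €21,440 = €686,080
Accrued per-day damages: €1,175,520 + €686,080 = €1,861,600

Liquidated damages: €1,861,600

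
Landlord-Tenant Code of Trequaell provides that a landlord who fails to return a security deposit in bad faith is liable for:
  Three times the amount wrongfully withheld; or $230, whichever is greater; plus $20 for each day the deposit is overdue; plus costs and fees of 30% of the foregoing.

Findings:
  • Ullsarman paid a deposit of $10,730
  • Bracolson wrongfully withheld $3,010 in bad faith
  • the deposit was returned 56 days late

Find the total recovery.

Recovery: $13,195

Trebled: 3 × $3,010 = $9,030
Minimum $230: $9,030 meets the minimum, no increase.
Late-return penalty: 56 × $20 = $1,120
Damages plus late penalty: $9,030 + $1,120 = $10,150
Costs and fees: 30% of $10,150 = $3,045
Total recovery: $10,150 + $3,045 = $13,195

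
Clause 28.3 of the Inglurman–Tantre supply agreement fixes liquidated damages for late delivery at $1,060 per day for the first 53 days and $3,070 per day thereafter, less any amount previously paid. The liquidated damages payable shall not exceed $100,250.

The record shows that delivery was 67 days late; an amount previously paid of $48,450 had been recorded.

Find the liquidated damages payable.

$50,710

First 53 days: 53 × $1,060 = $56,180
Remaining days: (67 − 53) × $3,070 = $42,980
Accrued per-day damages: $56,180 + $42,980 = $99,160
Less amount previously paid: $99,160 − $48,450 = $50,710
Cap at $100,250: $50,710 is within the cap, no reduction.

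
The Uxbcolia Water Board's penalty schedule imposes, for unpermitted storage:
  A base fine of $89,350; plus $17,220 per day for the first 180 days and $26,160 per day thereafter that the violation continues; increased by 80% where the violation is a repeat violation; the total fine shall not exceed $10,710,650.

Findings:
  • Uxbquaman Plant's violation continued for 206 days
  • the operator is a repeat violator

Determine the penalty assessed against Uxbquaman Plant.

First 180 days: 180 × $17,220 = $3,099,600
Remaining days: (206 − 180) × $26,160 = $680,160
Per-day component: $3,099,600 + $680,160 = $3,779,760
Base plus per-day: $89,350 + $3,779,760 = $3,869,110
Enhancement: 80% of $3,869,110 = $3,095,288
Enhanced fine: $3,869,110 + $3,095,288 = $6,964,398
Cap at $10,710,650: $6,964,398 is within the cap, no reduction.

$6,964,398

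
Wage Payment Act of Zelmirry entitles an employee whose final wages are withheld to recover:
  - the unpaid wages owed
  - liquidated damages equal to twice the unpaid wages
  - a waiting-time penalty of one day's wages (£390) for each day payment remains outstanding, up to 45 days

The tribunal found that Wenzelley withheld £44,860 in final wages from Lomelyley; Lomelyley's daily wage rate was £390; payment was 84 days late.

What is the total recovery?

£152,130

Doubled: 2 × £44,860 = £89,720
Penalty days: min(84, 45) = 45
Waiting-time penalty: 45 × £390 = £17,550
Total award: £44,860 + £89,720 + £17,550 = £152,130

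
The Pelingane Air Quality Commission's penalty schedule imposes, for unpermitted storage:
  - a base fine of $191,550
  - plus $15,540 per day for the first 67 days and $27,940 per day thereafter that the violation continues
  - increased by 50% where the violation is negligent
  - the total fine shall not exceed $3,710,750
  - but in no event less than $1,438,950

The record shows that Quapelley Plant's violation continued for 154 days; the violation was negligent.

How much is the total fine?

First 67 days: 67 × $15,540 = $1,041,180
Remaining days: (154 − 67) × $27,940 = $2,430,780
Per-day component: $1,041,180 + $2,430,780 = $3,471,960
Base plus per-day: $191,550 + $3,471,960 = $3,663,510
Enhancement: 50% of $3,663,510 = $1,831,755
Enhanced fine: $3,663,510 + $1,831,755 = $5,495,265
Cap at $3,710,750: $5,495,265 exceeds the cap → $3,710,750
Minimum $1,438,950: $3,710,750 meets the minimum, no increase.

$3,710,750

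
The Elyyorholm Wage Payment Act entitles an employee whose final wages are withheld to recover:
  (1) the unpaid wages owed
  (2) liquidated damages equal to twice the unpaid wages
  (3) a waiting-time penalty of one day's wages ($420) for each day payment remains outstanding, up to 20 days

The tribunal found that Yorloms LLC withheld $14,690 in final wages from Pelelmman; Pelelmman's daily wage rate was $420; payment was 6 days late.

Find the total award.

Doubled: 2 × $14,690 = $29,380
Penalty days: min(6, 20) = 6
Waiting-time penalty: 6 × $420 = $2,520
Total award: $14,690 + $29,380 + $2,520 = $46,590

Total award: $46,590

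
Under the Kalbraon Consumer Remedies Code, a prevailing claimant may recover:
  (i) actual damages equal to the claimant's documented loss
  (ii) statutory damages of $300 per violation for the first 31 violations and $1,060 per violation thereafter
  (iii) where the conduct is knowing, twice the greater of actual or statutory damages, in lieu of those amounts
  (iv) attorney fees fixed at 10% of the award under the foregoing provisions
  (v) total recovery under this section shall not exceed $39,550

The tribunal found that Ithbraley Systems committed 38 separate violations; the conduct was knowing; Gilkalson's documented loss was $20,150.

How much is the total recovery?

$39,550

First 31 violations: 31 × $300 = $9,300
Remaining violations: (38 − 31) × $1,060 = $7,420
Statutory damages: $9,300 + $7,420 = $16,720
Greater of actual damages ($20,150) or statutory damages ($16,720): $20,150
Doubled: 2 × $20,150 = $40,300
Attorney fees: 10% of $40,300 = $4,030
Total before cap: $40,300 + $4,030 = $44,330
Cap at $39,550: $44,330 exceeds the cap → $39,550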